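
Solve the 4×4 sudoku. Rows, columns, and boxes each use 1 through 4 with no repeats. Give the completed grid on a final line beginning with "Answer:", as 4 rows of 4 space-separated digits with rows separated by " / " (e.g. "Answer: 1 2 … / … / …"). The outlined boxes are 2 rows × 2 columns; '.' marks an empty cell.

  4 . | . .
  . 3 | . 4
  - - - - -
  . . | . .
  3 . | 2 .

Step 1. [r4c4∈{1}] r4c4 has the single candidate 1 ⇒ r4c4=1.
Step 2. [r2c1∈{1,2}] row 2 places 2 nowhere but r2c1 ⇒ r2c1=2.
Step 3. [r3c2∈{1,2,4}] across row 3, 2 lands solely at r3c2, so r3c2=2.
Step 4. [r3c4∈{3}] r3c4 has the single candidate 3 ⇒ r3c4=3.
Step 5. [r1c2∈{1}] nothing but 1 survives at r1c2, so r1c2=1.
Step 6. [r3c3∈{4}] only 4 remains possible at r3c3 ⇒ r3c3=4.
Step 7. [r4c2∈{4}] r4c2 is down to just 4. So r4c2=4.
Step 8. [r1c4∈{2}] only 2 remains possible at r1c4. So r1c4=2.
Step 9. [r2c3∈{1}] r2c3's peers cover all but 1 ⇒ r2c3=1.
Step 10. [r3c1∈{1}] r3c1 is down to just 1, so r3c1=1.
Step 11. [r1c3∈{3}] r1c3 has the single candidate 3, so r1c3=3.

Answer: 4 1 3 2 / 2 3 1 4 / 1 2 4 3 / 3 4 2 1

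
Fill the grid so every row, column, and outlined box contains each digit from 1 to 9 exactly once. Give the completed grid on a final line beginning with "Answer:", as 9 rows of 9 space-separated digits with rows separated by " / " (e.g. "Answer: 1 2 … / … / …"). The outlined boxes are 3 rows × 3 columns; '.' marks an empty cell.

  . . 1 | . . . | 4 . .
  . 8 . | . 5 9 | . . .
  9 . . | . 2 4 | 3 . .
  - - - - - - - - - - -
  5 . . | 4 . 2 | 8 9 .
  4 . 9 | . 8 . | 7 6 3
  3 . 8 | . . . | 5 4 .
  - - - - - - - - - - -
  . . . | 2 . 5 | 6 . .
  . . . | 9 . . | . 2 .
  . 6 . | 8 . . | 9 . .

Step 1. [r8c7∈{1}] only 1 remains possible at r8c7 ⇒ r8c7=1.
Step 2. [r2c3∈{2,3,4,6,7}] in row 2, 4 fits only at r2c3, so r2c3=4.
Step 3. [r1c2∈{2,3,5,7}] in box 1, 3 fits only at r1c2 ⇒ r1c2=3.
Step 4. [r5c6∈{1}] only 1 remains possible at r5c6, so r5c6=1.
Step 5. [r1c9∈{2,5,6,7,8,9}] in row 1, 9 fits only at r1c9 ⇒ r1c9=9.
Step 6. [r4c5∈{3,6,7}] row 4 places 3 nowhere but r4c5, so r4c5=3.
Step 7. [r1c8∈{5,7,8}] r1c8 is the only open cell in row 1 admitting 5. So r1c8=5.
Step 8. [r1c1∈{2,6,7}] 2 has one home in row 1: r1c1, so r1c1=2.
Step 9. [r4c9∈{1}] only 1 remains possible at r4c9, so r4c9=1.
Step 10. [r4c2∈{7}] nothing but 7 survives at r4c2 ⇒ r4c2=7.
Step 11. [r2c1∈{6,7}] col 1 places 6 nowhere but r2c1, so r2c1=6.
Step 12. [r3c3∈{5,7}] across box 1, 7 lands solely at r3c3. So r3c3=7.
Step 13. [r7c3∈{3}] nothing but 3 survives at r7c3, so r7c3=3.
Step 14. [r8c3∈{5}] nothing but 5 survives at r8c3. So r8c3=5.
Step 15. [r8c6∈{3,6,7}] across row 8, 3 lands solely at r8c6, so r8c6=3.
Step 16. [r9c6∈{7}] r9c6 has the single candidate 7 ⇒ r9c6=7.
Step 17. [r9c1∈{1}] r9c1's peers cover all but 1. So r9c1=1.
Step 18. [r8c2∈{4}] r8c2's peers cover all but 4, so r8c2=4.
Step 19. [r6c6∈{6}] r6c6's peers cover all but 6 ⇒ r6c6=6.
Step 20. [r6c4∈{7}] r6c4 is down to just 7, so r6c4=7.
Step 21. [r1c4∈{6}] r1c4 has the single candidate 6. So r1c4=6.
Step 22. [r3c4∈{1}] only 1 remains possible at r3c4. So r3c4=1.
Step 23. [r6c9∈{2}] r6c9's peers cover all but 2, so r6c9=2.
Step 24. [r2c9∈{7}] only 7 remains possible at r2c9 ⇒ r2c9=7.
Step 25. [r8c9∈{8}] r8c9 is down to just 8. So r8c9=8.
Step 26. [r9c5∈{4}] nothing but 4 survives at r9c5, so r9c5=4.
Step 27. [r8c1∈{7}] nothing but 7 survives at r8c1. So r8c1=7.
Step 28. [r5c4∈{5}] only 5 remains possible at r5c4 ⇒ r5c4=5.
Step 29. [r8c5∈{6}] only 6 remains possible at r8c5 ⇒ r8c5=6.
Step 30. [r2c4∈{3}] nothing but 3 survives at r2c4 ⇒ r2c4=3.
Step 31. [r3c8∈{8}] r3c8 is down to just 8. So r3c8=8.
Step 32. [r2c8∈{1}] r2c8 has the single candidate 1 ⇒ r2c8=1.
Step 33. [r9c3∈{2}] r9c3's peers cover all but 2 ⇒ r9c3=2.
Step 34. [r6c2∈{1}] nothing but 1 survives at r6c2 ⇒ r6c2=1.
Step 35. [r7c5∈{1}] only 1 remains possible at r7c5 ⇒ r7c5=1.
Step 36. [r7c8∈{7}] only 7 remains possible at r7c8, so r7c8=7.
Step 37. [r3c2∈{5}] nothing but 5 survives at r3c2 ⇒ r3c2=5.
Step 38. [r7c1∈{8}] r7c1 is down to just 8 ⇒ r7c1=8.
Step 39. [r9c9∈{5}] r9c9 has the single candidate 5 ⇒ r9c9=5.
Step 40. [r9c8∈{3}] r9c8 is down to just 3 ⇒ r9c8=3.
Step 41. [r2c7∈{2}] r2c7 is down to just 2. So r2c7=2.
Step 42. [r1c6∈{8}] nothing but 8 survives at r1c6, so r1c6=8.
Step 43. [r5c2∈{2}] r5c2 has the single candidate 2, so r5c2=2.
Step 44. [r7c2∈{9}] r7c2 has the single candidate 9. So r7c2=9.
Step 45. [r6c5∈{9}] r6c5's peers cover all but 9 ⇒ r6c5=9.
Step 46. [r4c3∈{6}] r4c3 has the single candidate 6, so r4c3=6.
Step 47. [r3c9∈{6}] only 6 remains possible at r3c9 ⇒ r3c9=6.
Step 48. [r7c9∈{4}] nothing but 4 survives at r7c9 ⇒ r7c9=4.
Step 49. [r1c5∈{7}] r1c5 is down to just 7, so r1c5=7.

Answer: 2 3 1 6 7 8 4 5 9 / 6 8 4 3 5 9 2 1 7 / 9 5 7 1 2 4 3 8 6 / 5 7 6 4 3 2 8 9 1 / 4 2 9 5 8 1 7 6 3 / 3 1 8 7 9 6 5 4 2 / 8 9 3 2 1 5 6 7 4 / 7 4 5 9 6 3 1 2 8 / 1 6 2 8 4 7 9 3 5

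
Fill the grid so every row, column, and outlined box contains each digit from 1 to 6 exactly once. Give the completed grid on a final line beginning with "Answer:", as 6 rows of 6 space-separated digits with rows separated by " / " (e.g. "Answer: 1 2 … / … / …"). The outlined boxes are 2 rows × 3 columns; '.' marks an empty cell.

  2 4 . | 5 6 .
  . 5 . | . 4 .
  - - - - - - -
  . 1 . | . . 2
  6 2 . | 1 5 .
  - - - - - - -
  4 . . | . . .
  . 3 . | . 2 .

Step 1. [r3c5∈{3}] r3c5 has the single candidate 3 ⇒ r3c5=3.
Step 2. [r2c1∈{1,3}] 3 has one home in col 1: r2c1. So r2c1=3.
Step 3. [r1c3∈{1}] only 1 remains possible at r1c3, so r1c3=1.
Step 4. [r5c2∈{6}] nothing but 6 survives at r5c2. So r5c2=6.
Step 5. [r6c6∈{1,4,5,6}] 6 has one home in col 6: r6c6 ⇒ r6c6=6.
Step 6. [r5c6∈{1,3,5}] in col 6, 5 fits only at r5c6. So r5c6=5.
Step 7. [r3c1∈{5}] r3c1 is down to just 5 ⇒ r3c1=5.
Step 8. [r3c3∈{4}] r3c3's peers cover all but 4, so r3c3=4.
Step 9. [r4c6∈{4}] r4c6 is down to just 4 ⇒ r4c6=4.
Step 10. [r6c1∈{1}] r6c1 has the single candidate 1, so r6c1=1.
Step 11. [r2c4∈{2}] nothing but 2 survives at r2c4. So r2c4=2.
Step 12. [r3c4∈{6}] only 6 remains possible at r3c4 ⇒ r3c4=6.
Step 13. [r6c4∈{4}] r6c4's peers cover all but 4 ⇒ r6c4=4.
Step 14. [r5c3∈{2}] only 2 remains possible at r5c3, so r5c3=2.
Step 15. [r4c3∈{3}] only 3 remains possible at r4c3, so r4c3=3.
Step 16. [r2c6∈{1}] r2c6 is down to just 1, so r2c6=1.
Step 17. [r2c3∈{6}] r2c3 has the single candidate 6 ⇒ r2c3=6.
Step 18. [r1c6∈{3}] r1c6 has the single candidate 3 ⇒ r1c6=3.
Step 19. [r5c5∈{1}] r5c5 has the single candidate 1 ⇒ r5c5=1.
Step 20. [r6c3∈{5}] nothing but 5 survives at r6c3. So r6c3=5.
Step 21. [r5c4∈{3}] nothing but 3 survives at r5c4, so r5c4=3.

Answer: 2 4 1 5 6 3 / 3 5 6 2 4 1 / 5 1 4 6 3 2 / 6 2 3 1 5 4 / 4 6 2 3 1 5 / 1 3 5 4 2 6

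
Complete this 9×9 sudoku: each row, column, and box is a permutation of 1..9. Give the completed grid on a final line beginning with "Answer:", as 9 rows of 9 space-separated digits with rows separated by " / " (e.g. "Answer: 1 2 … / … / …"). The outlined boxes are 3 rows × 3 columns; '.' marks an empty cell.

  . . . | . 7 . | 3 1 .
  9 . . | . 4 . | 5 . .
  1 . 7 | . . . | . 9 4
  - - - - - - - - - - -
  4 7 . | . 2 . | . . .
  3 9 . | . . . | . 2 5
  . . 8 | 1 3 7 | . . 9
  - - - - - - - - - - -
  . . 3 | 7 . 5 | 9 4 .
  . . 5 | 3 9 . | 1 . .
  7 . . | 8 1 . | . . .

Step 1. [r6c8∈{6}] only 6 remains possible at r6c8 ⇒ r6c8=6.
Step 2. [r7c5∈{6}] r7c5 has the single candidate 6, so r7c5=6.
Step 3. [r4c7∈{8}] nothing but 8 survives at r4c7 ⇒ r4c7=8.
Step 4. [r4c4∈{5,6,9}] r4c4 is the only open cell in row 4 admitting 5 ⇒ r4c4=5.
Step 5. [r2c6∈{1,2,3,6,8}] row 2 places 1 nowhere but r2c6. So r2c6=1.
Step 6. [r3c6∈{2,3,6,8}] r3c6 is the only open cell in col 6 admitting 3. So r3c6=3.
Step 7. [r1c4∈{2,6,9}] 9 has one home in col 4: r1c4. So r1c4=9.
Step 8. [r5c4∈{4,6}] in col 4, 4 fits only at r5c4 ⇒ r5c4=4.
Step 9. [r9c3∈{2,4,6,9}] 9 has one home in row 9: r9c3, so r9c3=9.
Step 10. [r1c3∈{2,4,6}] in col 3, 4 fits only at r1c3 ⇒ r1c3=4.
Step 11. [r2c3∈{2,6}] col 3 places 2 nowhere but r2c3. So r2c3=2.
Step 12. [r2c4∈{6}] nothing but 6 survives at r2c4, so r2c4=6.
Step 13. [r4c8∈{3}] r4c8 is down to just 3, so r4c8=3.
Step 14. [r7c2∈{1,2,8}] r7c2 is the only open cell in row 7 admitting 1, so r7c2=1.
Step 15. [r3c4∈{2}] r3c4 has the single candidate 2. So r3c4=2.
Step 16. [r9c7∈{2,6}] across col 7, 2 lands solely at r9c7 ⇒ r9c7=2.
Step 17. [r7c9∈{8}] nothing but 8 survives at r7c9, so r7c9=8.
Step 18. [r1c6∈{8}] nothing but 8 survives at r1c6, so r1c6=8.
Step 19. [r3c2∈{5,6,8}] in row 3, 8 fits only at r3c2, so r3c2=8.
Step 20. [r7c1∈{2}] r7c1 has the single candidate 2, so r7c1=2.
Step 21. [r6c1∈{5}] r6c1 is down to just 5, so r6c1=5.
Step 22. [r1c1∈{6}] only 6 remains possible at r1c1 ⇒ r1c1=6.
Step 23. [r8c8∈{7}] r8c8 has the single candidate 7 ⇒ r8c8=7.
Step 24. [r8c9∈{6}] only 6 remains possible at r8c9 ⇒ r8c9=6.
Step 25. [r5c3∈{1,6}] across row 5, 1 lands solely at r5c3, so r5c3=1.
Step 26. [r8c2∈{4}] r8c2 is down to just 4, so r8c2=4.
Step 27. [r4c6∈{6,9}] across row 4, 9 lands solely at r4c6. So r4c6=9.
Step 28. [r8c6∈{2}] nothing but 2 survives at r8c6. So r8c6=2.
Step 29. [r1c9∈{2}] r1c9 has the single candidate 2 ⇒ r1c9=2.
Step 30. [r9c8∈{5}] r9c8 has the single candidate 5, so r9c8=5.
Step 31. [r2c8∈{8}] r2c8 is down to just 8, so r2c8=8.
Step 32. [r9c9∈{3}] only 3 remains possible at r9c9 ⇒ r9c9=3.
Step 33. [r3c7∈{6}] nothing but 6 survives at r3c7, so r3c7=6.
Step 34. [r4c3∈{6}] r4c3's peers cover all but 6. So r4c3=6.
Step 35. [r4c9∈{1}] only 1 remains possible at r4c9 ⇒ r4c9=1.
Step 36. [r6c7∈{4}] nothing but 4 survives at r6c7 ⇒ r6c7=4.
Step 37. [r5c6∈{6}] r5c6 is down to just 6. So r5c6=6.
Step 38. [r9c6∈{4}] only 4 remains possible at r9c6 ⇒ r9c6=4.
Step 39. [r5c7∈{7}] r5c7's peers cover all but 7 ⇒ r5c7=7.
Step 40. [r8c1∈{8}] only 8 remains possible at r8c1. So r8c1=8.
Step 41. [r1c2∈{5}] r1c2's peers cover all but 5, so r1c2=5.
Step 42. [r9c2∈{6}] r9c2's peers cover all but 6 ⇒ r9c2=6.
Step 43. [r2c9∈{7}] only 7 remains possible at r2c9 ⇒ r2c9=7.
Step 44. [r2c2∈{3}] r2c2 is down to just 3 ⇒ r2c2=3.
Step 45. [r5c5∈{8}] nothing but 8 survives at r5c5, so r5c5=8.
Step 46. [r3c5∈{5}] r3c5 is down to just 5. So r3c5=5.
Step 47. [r6c2∈{2}] r6c2 has the single candidate 2. So r6c2=2.

Answer: 6 5 4 9 7 8 3 1 2 / 9 3 2 6 4 1 5 8 7 / 1 8 7 2 5 3 6 9 4 / 4 7 6 5 2 9 8 3 1 / 3 9 1 4 8 6 7 2 5 / 5 2 8 1 3 7 4 6 9 / 2 1 3 7 6 5 9 4 8 / 8 4 5 3 9 2 1 7 6 / 7 6 9 8 1 4 2 5 3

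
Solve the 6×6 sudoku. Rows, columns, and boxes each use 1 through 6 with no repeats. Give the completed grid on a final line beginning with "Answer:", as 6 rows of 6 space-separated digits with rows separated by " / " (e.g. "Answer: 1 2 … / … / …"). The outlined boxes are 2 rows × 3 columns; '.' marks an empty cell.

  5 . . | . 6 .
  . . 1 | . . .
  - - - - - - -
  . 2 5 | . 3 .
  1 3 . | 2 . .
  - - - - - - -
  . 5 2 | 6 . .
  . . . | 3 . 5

Step 1. [r1c2∈{4}] r1c2 has the single candidate 4 ⇒ r1c2=4.
Step 2. [r2c1∈{2,3,6}] r2c1 is the only open cell in col 1 admitting 2 ⇒ r2c1=2.
Step 3. [r4c5∈{4,5}] 5 has one home in row 4: r4c5 ⇒ r4c5=5.
Step 4. [r2c5∈{4}] r2c5 has the single candidate 4. So r2c5=4.
Step 5. [r3c4∈{1,4}] r3c4 is the only open cell in col 4 admitting 4. So r3c4=4.
Step 6. [r3c6∈{1,6}] r3c6 is the only open cell in row 3 admitting 1. So r3c6=1.
Step 7. [r3c1∈{6}] r3c1's peers cover all but 6. So r3c1=6.
Step 8. [r6c1∈{4}] r6c1 is down to just 4. So r6c1=4.
Step 9. [r6c2∈{1,6}] in col 2, 1 fits only at r6c2 ⇒ r6c2=1.
Step 10. [r1c3∈{3}] r1c3 has the single candidate 3 ⇒ r1c3=3.
Step 11. [r5c1∈{3}] r5c1 is down to just 3, so r5c1=3.
Step 12. [r2c4∈{5}] only 5 remains possible at r2c4 ⇒ r2c4=5.
Step 13. [r1c4∈{1}] r1c4's peers cover all but 1, so r1c4=1.
Step 14. [r5c6∈{4}] only 4 remains possible at r5c6. So r5c6=4.
Step 15. [r6c3∈{6}] r6c3's peers cover all but 6 ⇒ r6c3=6.
Step 16. [r5c5∈{1}] only 1 remains possible at r5c5, so r5c5=1.
Step 17. [r4c3∈{4}] only 4 remains possible at r4c3, so r4c3=4.
Step 18. [r2c6∈{3}] r2c6 is down to just 3. So r2c6=3.
Step 19. [r4c6∈{6}] r4c6's peers cover all but 6 ⇒ r4c6=6.
Step 20. [r1c6∈{2}] nothing but 2 survives at r1c6 ⇒ r1c6=2.
Step 21. [r6c5∈{2}] nothing but 2 survives at r6c5 ⇒ r6c5=2.
Step 22. [r2c2∈{6}] nothing but 6 survives at r2c2. So r2c2=6.

Answer: 5 4 3 1 6 2 / 2 6 1 5 4 3 / 6 2 5 4 3 1 / 1 3 4 2 5 6 / 3 5 2 6 1 4 / 4 1 6 3 2 5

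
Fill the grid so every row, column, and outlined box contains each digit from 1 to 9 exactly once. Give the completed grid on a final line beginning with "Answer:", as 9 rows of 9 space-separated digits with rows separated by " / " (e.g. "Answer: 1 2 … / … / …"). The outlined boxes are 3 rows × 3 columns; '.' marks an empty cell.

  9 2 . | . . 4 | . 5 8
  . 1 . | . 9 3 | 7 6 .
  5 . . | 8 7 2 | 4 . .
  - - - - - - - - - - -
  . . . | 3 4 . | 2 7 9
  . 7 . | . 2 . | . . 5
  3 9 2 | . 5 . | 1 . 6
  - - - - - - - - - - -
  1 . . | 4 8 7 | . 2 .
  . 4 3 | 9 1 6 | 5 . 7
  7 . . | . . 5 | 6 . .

Step 1. [r5c7∈{3,8}] col 7 places 8 nowhere but r5c7, so r5c7=8.
Step 2. [r3c3∈{6}] only 6 remains possible at r3c3 ⇒ r3c3=6.
Step 3. [r9c2∈{8}] r9c2's peers cover all but 8. So r9c2=8.
Step 4. [r7c9∈{3}] r7c9 is down to just 3 ⇒ r7c9=3.
Step 5. [r3c8∈{1,3,9}] across row 3, 9 lands solely at r3c8 ⇒ r3c8=9.
Step 6. [r5c4∈{1,6}] across box 5, 6 lands solely at r5c4. So r5c4=6.
Step 7. [r5c1∈{4}] nothing but 4 survives at r5c1, so r5c1=4.
Step 8. [r2c1∈{8}] only 8 remains possible at r2c1, so r2c1=8.
Step 9. [r4c3∈{1,5,8}] col 3 places 8 nowhere but r4c3, so r4c3=8.
Step 10. [r9c8∈{1,4}] r9c8 is the only open cell in col 8 admitting 1. So r9c8=1.
Step 11. [r4c2∈{5,6}] across row 4, 5 lands solely at r4c2, so r4c2=5.
Step 12. [r5c3∈{1}] r5c3's peers cover all but 1, so r5c3=1.
Step 13. [r7c7∈{9}] r7c7 has the single candidate 9, so r7c7=9.
Step 14. [r2c4∈{5}] r2c4 has the single candidate 5, so r2c4=5.
Step 15. [r7c3∈{5}] r7c3 has the single candidate 5 ⇒ r7c3=5.
Step 16. [r4c1∈{6}] r4c1's peers cover all but 6. So r4c1=6.
Step 17. [r2c3∈{4}] r2c3 is down to just 4, so r2c3=4.
Step 18. [r6c8∈{4}] r6c8's peers cover all but 4 ⇒ r6c8=4.
Step 19. [r8c1∈{2}] r8c1 is down to just 2 ⇒ r8c1=2.
Step 20. [r5c8∈{3}] r5c8 is down to just 3. So r5c8=3.
Step 21. [r1c3∈{7}] r1c3 is down to just 7 ⇒ r1c3=7.
Step 22. [r9c9∈{4}] r9c9 has the single candidate 4 ⇒ r9c9=4.
Step 23. [r7c2∈{6}] r7c2 is down to just 6, so r7c2=6.
Step 24. [r1c7∈{3}] r1c7 is down to just 3. So r1c7=3.
Step 25. [r3c9∈{1}] nothing but 1 survives at r3c9 ⇒ r3c9=1.
Step 26. [r9c5∈{3}] r9c5 has the single candidate 3, so r9c5=3.
Step 27. [r9c3∈{9}] r9c3 has the single candidate 9, so r9c3=9.
Step 28. [r5c6∈{9}] nothing but 9 survives at r5c6. So r5c6=9.
Step 29. [r9c4∈{2}] only 2 remains possible at r9c4, so r9c4=2.
Step 30. [r6c6∈{8}] r6c6's peers cover all but 8, so r6c6=8.
Step 31. [r3c2∈{3}] r3c2 is down to just 3. So r3c2=3.
Step 32. [r4c6∈{1}] r4c6's peers cover all but 1 ⇒ r4c6=1.
Step 33. [r6c4∈{7}] r6c4 has the single candidate 7. So r6c4=7.
Step 34. [r2c9∈{2}] r2c9 is down to just 2 ⇒ r2c9=2.
Step 35. [r8c8∈{8}] nothing but 8 survives at r8c8 ⇒ r8c8=8.
Step 36. [r1c5∈{6}] only 6 remains possible at r1c5, so r1c5=6.
Step 37. [r1c4∈{1}] r1c4 has the single candidate 1. So r1c4=1.

Answer: 9 2 7 1 6 4 3 5 8 / 8 1 4 5 9 3 7 6 2 / 5 3 6 8 7 2 4 9 1 / 6 5 8 3 4 1 2 7 9 / 4 7 1 6 2 9 8 3 5 / 3 9 2 7 5 8 1 4 6 / 1 6 5 4 8 7 9 2 3 / 2 4 3 9 1 6 5 8 7 / 7 8 9 2 3 5 6 1 4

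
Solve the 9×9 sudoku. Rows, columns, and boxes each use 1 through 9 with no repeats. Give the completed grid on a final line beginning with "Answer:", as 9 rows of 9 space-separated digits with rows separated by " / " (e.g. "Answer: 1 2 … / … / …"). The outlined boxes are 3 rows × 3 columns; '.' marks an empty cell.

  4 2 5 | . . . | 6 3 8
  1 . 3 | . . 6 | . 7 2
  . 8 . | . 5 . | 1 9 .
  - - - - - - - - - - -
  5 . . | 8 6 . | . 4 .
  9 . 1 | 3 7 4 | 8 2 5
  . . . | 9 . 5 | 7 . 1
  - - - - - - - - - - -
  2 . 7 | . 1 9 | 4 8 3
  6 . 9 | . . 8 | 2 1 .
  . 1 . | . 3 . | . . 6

Step 1. [r2c4∈{4}] r2c4 is down to just 4, so r2c4=4.
Step 2. [r8c2∈{3,4,5}] 3 has one home in row 8: r8c2 ⇒ r8c2=3.
Step 3. [r8c4∈{5,7}] row 8 places 5 nowhere but r8c4 ⇒ r8c4=5.
Step 4. [r4c6∈{1,2}] row 4 places 1 nowhere but r4c6. So r4c6=1.
Step 5. [r1c6∈{7}] r1c6's peers cover all but 7. So r1c6=7.
Step 6. [r6c8∈{6}] only 6 remains possible at r6c8. So r6c8=6.
Step 7. [r9c6∈{2}] r9c6's peers cover all but 2 ⇒ r9c6=2.
Step 8. [r9c1∈{8}] nothing but 8 survives at r9c1, so r9c1=8.
Step 9. [r9c7∈{5,9}] row 9 places 9 nowhere but r9c7 ⇒ r9c7=9.
Step 10. [r6c3∈{2,4,8}] across row 6, 8 lands solely at r6c3. So r6c3=8.
Step 11. [r2c5∈{8,9}] 8 has one home in row 2: r2c5. So r2c5=8.
Step 12. [r6c2∈{4}] r6c2 is down to just 4 ⇒ r6c2=4.
Step 13. [r8c5∈{4}] only 4 remains possible at r8c5 ⇒ r8c5=4.
Step 14. [r3c1∈{7}] only 7 remains possible at r3c1 ⇒ r3c1=7.
Step 15. [r4c3∈{2}] r4c3 has the single candidate 2, so r4c3=2.
Step 16. [r9c4∈{7}] r9c4 has the single candidate 7 ⇒ r9c4=7.
Step 17. [r1c5∈{9}] nothing but 9 survives at r1c5 ⇒ r1c5=9.
Step 18. [r3c3∈{6}] nothing but 6 survives at r3c3, so r3c3=6.
Step 19. [r1c4∈{1}] r1c4 has the single candidate 1, so r1c4=1.
Step 20. [r5c2∈{6}] nothing but 6 survives at r5c2, so r5c2=6.
Step 21. [r3c4∈{2}] r3c4 is down to just 2, so r3c4=2.
Step 22. [r9c3∈{4}] r9c3 is down to just 4, so r9c3=4.
Step 23. [r2c2∈{9}] nothing but 9 survives at r2c2, so r2c2=9.
Step 24. [r6c1∈{3}] nothing but 3 survives at r6c1. So r6c1=3.
Step 25. [r7c2∈{5}] only 5 remains possible at r7c2 ⇒ r7c2=5.
Step 26. [r6c5∈{2}] r6c5 is down to just 2. So r6c5=2.
Step 27. [r7c4∈{6}] only 6 remains possible at r7c4 ⇒ r7c4=6.
Step 28. [r4c7∈{3}] r4c7's peers cover all but 3, so r4c7=3.
Step 29. [r3c9∈{4}] nothing but 4 survives at r3c9, so r3c9=4.
Step 30. [r2c7∈{5}] nothing but 5 survives at r2c7. So r2c7=5.
Step 31. [r3c6∈{3}] r3c6 is down to just 3 ⇒ r3c6=3.
Step 32. [r4c2∈{7}] r4c2's peers cover all but 7 ⇒ r4c2=7.
Step 33. [r8c9∈{7}] nothing but 7 survives at r8c9, so r8c9=7.
Step 34. [r4c9∈{9}] nothing but 9 survives at r4c9, so r4c9=9.
Step 35. [r9c8∈{5}] r9c8's peers cover all but 5. So r9c8=5.

Answer: 4 2 5 1 9 7 6 3 8 / 1 9 3 4 8 6 5 7 2 / 7 8 6 2 5 3 1 9 4 / 5 7 2 8 6 1 3 4 9 / 9 6 1 3 7 4 8 2 5 / 3 4 8 9 2 5 7 6 1 / 2 5 7 6 1 9 4 8 3 / 6 3 9 5 4 8 2 1 7 / 8 1 4 7 3 2 9 5 6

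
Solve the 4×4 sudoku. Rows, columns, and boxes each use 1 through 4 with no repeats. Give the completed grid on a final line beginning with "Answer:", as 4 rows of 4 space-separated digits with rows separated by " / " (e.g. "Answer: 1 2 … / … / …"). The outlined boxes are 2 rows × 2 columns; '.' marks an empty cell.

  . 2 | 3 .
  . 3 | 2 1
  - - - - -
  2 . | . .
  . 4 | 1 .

Step 1. [r1c4∈{4}] r1c4 has the single candidate 4 ⇒ r1c4=4.
Step 2. [r4c1∈{3}] nothing but 3 survives at r4c1, so r4c1=3.
Step 3. [r3c4∈{3}] r3c4's peers cover all but 3 ⇒ r3c4=3.
Step 4. [r4c4∈{2}] r4c4 is down to just 2 ⇒ r4c4=2.
Step 5. [r1c1∈{1}] r1c1's peers cover all but 1. So r1c1=1.
Step 6. [r3c3∈{4}] r3c3 has the single candidate 4. So r3c3=4.
Step 7. [r2c1∈{4}] only 4 remains possible at r2c1. So r2c1=4.
Step 8. [r3c2∈{1}] r3c2 is down to just 1, so r3c2=1.

Answer: 1 2 3 4 / 4 3 2 1 / 2 1 4 3 / 3 4 1 2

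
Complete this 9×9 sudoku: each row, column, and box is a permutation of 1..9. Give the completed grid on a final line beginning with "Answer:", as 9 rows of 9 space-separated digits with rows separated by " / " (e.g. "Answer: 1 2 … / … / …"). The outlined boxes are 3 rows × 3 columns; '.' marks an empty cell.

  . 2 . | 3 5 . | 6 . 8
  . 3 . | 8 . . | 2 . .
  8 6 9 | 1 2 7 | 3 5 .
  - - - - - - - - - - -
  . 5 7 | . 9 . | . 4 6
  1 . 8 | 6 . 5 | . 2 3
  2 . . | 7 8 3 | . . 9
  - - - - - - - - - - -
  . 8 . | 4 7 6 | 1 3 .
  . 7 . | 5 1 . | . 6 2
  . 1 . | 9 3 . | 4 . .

Step 1. [r2c9∈{1,4,7}] r2c9 is the only open cell in col 9 admitting 1. So r2c9=1.
Step 2. [r9c8∈{7,8}] across col 8, 8 lands solely at r9c8, so r9c8=8.
Step 3. [r7c9∈{5}] only 5 remains possible at r7c9 ⇒ r7c9=5.
Step 4. [r9c1∈{5,6}] r9c1 is the only open cell in col 1 admitting 6, so r9c1=6.
Step 5. [r2c1∈{4,5,7}] 5 has one home in col 1: r2c1. So r2c1=5.
Step 6. [r2c3∈{4}] nothing but 4 survives at r2c3, so r2c3=4.
Step 7. [r8c1∈{3,4,9}] r8c1 is the only open cell in row 8 admitting 4, so r8c1=4.
Step 8. [r2c8∈{7,9}] 7 has one home in row 2: r2c8, so r2c8=7.
Step 9. [r9c6∈{2}] only 2 remains possible at r9c6. So r9c6=2.
Step 10. [r2c6∈{9}] r2c6's peers cover all but 9 ⇒ r2c6=9.
Step 11. [r5c2∈{4,9}] 9 has one home in row 5: r5c2 ⇒ r5c2=9.
Step 12. [r2c5∈{6}] r2c5 has the single candidate 6 ⇒ r2c5=6.
Step 13. [r4c1∈{3}] r4c1's peers cover all but 3 ⇒ r4c1=3.
Step 14. [r4c6∈{1}] r4c6's peers cover all but 1. So r4c6=1.
Step 15. [r1c8∈{9}] r1c8 is down to just 9 ⇒ r1c8=9.
Step 16. [r1c6∈{4}] r1c6 has the single candidate 4, so r1c6=4.
Step 17. [r9c3∈{5}] only 5 remains possible at r9c3 ⇒ r9c3=5.
Step 18. [r3c9∈{4}] r3c9 has the single candidate 4 ⇒ r3c9=4.
Step 19. [r4c4∈{2}] r4c4's peers cover all but 2. So r4c4=2.
Step 20. [r8c7∈{9}] only 9 remains possible at r8c7 ⇒ r8c7=9.
Step 21. [r8c6∈{8}] r8c6's peers cover all but 8 ⇒ r8c6=8.
Step 22. [r6c3∈{6}] nothing but 6 survives at r6c3. So r6c3=6.
Step 23. [r7c1∈{9}] r7c1 has the single candidate 9, so r7c1=9.
Step 24. [r6c7∈{5}] nothing but 5 survives at r6c7. So r6c7=5.
Step 25. [r9c9∈{7}] r9c9 has the single candidate 7 ⇒ r9c9=7.
Step 26. [r5c5∈{4}] nothing but 4 survives at r5c5. So r5c5=4.
Step 27. [r4c7∈{8}] only 8 remains possible at r4c7, so r4c7=8.
Step 28. [r6c8∈{1}] r6c8 has the single candidate 1, so r6c8=1.
Step 29. [r1c1∈{7}] only 7 remains possible at r1c1 ⇒ r1c1=7.
Step 30. [r1c3∈{1}] r1c3's peers cover all but 1, so r1c3=1.
Step 31. [r8c3∈{3}] r8c3 has the single candidate 3 ⇒ r8c3=3.
Step 32. [r6c2∈{4}] only 4 remains possible at r6c2. So r6c2=4.
Step 33. [r5c7∈{7}] r5c7 has the single candidate 7, so r5c7=7.
Step 34. [r7c3∈{2}] r7c3's peers cover all but 2. So r7c3=2.

Answer: 7 2 1 3 5 4 6 9 8 / 5 3 4 8 6 9 2 7 1 / 8 6 9 1 2 7 3 5 4 / 3 5 7 2 9 1 8 4 6 / 1 9 8 6 4 5 7 2 3 / 2 4 6 7 8 3 5 1 9 / 9 8 2 4 7 6 1 3 5 / 4 7 3 5 1 8 9 6 2 / 6 1 5 9 3 2 4 8 7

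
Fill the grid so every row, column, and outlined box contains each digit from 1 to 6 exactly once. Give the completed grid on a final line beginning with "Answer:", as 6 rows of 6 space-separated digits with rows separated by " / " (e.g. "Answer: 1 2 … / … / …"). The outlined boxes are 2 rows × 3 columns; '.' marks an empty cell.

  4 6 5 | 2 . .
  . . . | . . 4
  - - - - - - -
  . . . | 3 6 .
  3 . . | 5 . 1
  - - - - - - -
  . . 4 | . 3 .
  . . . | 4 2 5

Step 1. [r5c4∈{1,6}] box 6 places 1 nowhere but r5c4. So r5c4=1.
Step 2. [r3c2∈{1,2,4,5}] row 3 places 4 nowhere but r3c2 ⇒ r3c2=4.
Step 3. [r4c2∈{2}] nothing but 2 survives at r4c2. So r4c2=2.
Step 4. [r3c3∈{1}] r3c3's peers cover all but 1 ⇒ r3c3=1.
Step 5. [r5c1∈{2,5,6}] row 5 places 2 nowhere but r5c1, so r5c1=2.
Step 6. [r2c1∈{1}] only 1 remains possible at r2c1. So r2c1=1.
Step 7. [r2c2∈{3}] r2c2 is down to just 3 ⇒ r2c2=3.
Step 8. [r4c3∈{6}] r4c3 is down to just 6, so r4c3=6.
Step 9. [r6c2∈{1}] r6c2 has the single candidate 1, so r6c2=1.
Step 10. [r6c1∈{6}] r6c1's peers cover all but 6. So r6c1=6.
Step 11. [r5c2∈{5}] only 5 remains possible at r5c2. So r5c2=5.
Step 12. [r6c3∈{3}] r6c3 is down to just 3 ⇒ r6c3=3.
Step 13. [r1c6∈{3}] r1c6's peers cover all but 3. So r1c6=3.
Step 14. [r2c3∈{2}] only 2 remains possible at r2c3 ⇒ r2c3=2.
Step 15. [r1c5∈{1}] only 1 remains possible at r1c5. So r1c5=1.
Step 16. [r2c5∈{5}] nothing but 5 survives at r2c5, so r2c5=5.
Step 17. [r4c5∈{4}] r4c5 is down to just 4. So r4c5=4.
Step 18. [r3c6∈{2}] r3c6 has the single candidate 2. So r3c6=2.
Step 19. [r3c1∈{5}] only 5 remains possible at r3c1. So r3c1=5.
Step 20. [r5c6∈{6}] r5c6 has the single candidate 6. So r5c6=6.
Step 21. [r2c4∈{6}] r2c4's peers cover all but 6. So r2c4=6.

Answer: 4 6 5 2 1 3 / 1 3 2 6 5 4 / 5 4 1 3 6 2 / 3 2 6 5 4 1 / 2 5 4 1 3 6 / 6 1 3 4 2 5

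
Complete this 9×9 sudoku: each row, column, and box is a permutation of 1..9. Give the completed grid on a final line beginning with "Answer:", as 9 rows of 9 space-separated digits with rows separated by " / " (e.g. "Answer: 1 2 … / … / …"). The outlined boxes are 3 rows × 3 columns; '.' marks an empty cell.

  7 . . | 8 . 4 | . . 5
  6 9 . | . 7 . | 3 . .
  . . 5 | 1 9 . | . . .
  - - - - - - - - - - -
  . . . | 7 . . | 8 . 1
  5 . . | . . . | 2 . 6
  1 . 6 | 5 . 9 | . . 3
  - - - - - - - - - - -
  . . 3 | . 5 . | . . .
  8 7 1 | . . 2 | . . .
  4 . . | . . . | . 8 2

Step 1. [r1c3∈{2}] r1c3 is down to just 2, so r1c3=2.
Step 2. [r8c8∈{3,4,5,6,9}] 3 has one home in col 8: r8c8. So r8c8=3.
Step 3. [r9c3∈{9}] only 9 remains possible at r9c3, so r9c3=9.
Step 4. [r4c3∈{4}] only 4 remains possible at r4c3. So r4c3=4.
Step 5. [r5c8∈{4,7,9}] across row 5, 9 lands solely at r5c8, so r5c8=9.
Step 6. [r3c2∈{3,4,8}] 4 has one home in col 2: r3c2. So r3c2=4.
Step 7. [r2c8∈{1,2,4}] in row 2, 1 fits only at r2c8, so r2c8=1.
Step 8. [r1c8∈{6}] r1c8 has the single candidate 6 ⇒ r1c8=6.
Step 9. [r3c7∈{7}] r3c7's peers cover all but 7, so r3c7=7.
Step 10. [r1c5∈{3}] r1c5 is down to just 3. So r1c5=3.
Step 11. [r9c6∈{1,3,6,7}] in row 9, 7 fits only at r9c6 ⇒ r9c6=7.
Step 12. [r6c7∈{4}] r6c7 is down to just 4, so r6c7=4.
Step 13. [r7c8∈{4,7}] in col 8, 4 fits only at r7c8, so r7c8=4.
Step 14. [r8c9∈{9}] nothing but 9 survives at r8c9 ⇒ r8c9=9.
Step 15. [r7c6∈{1,6,8}] across row 7, 8 lands solely at r7c6 ⇒ r7c6=8.
Step 16. [r9c5∈{1,6}] 1 has one home in box 8: r9c5, so r9c5=1.
Step 17. [r2c3∈{8}] nothing but 8 survives at r2c3 ⇒ r2c3=8.
Step 18. [r9c4∈{3,6}] 3 has one home in row 9: r9c4 ⇒ r9c4=3.
Step 19. [r5c4∈{4}] r5c4 has the single candidate 4, so r5c4=4.
Step 20. [r8c4∈{6}] only 6 remains possible at r8c4. So r8c4=6.
Step 21. [r4c1∈{2,3,9}] row 4 places 9 nowhere but r4c1, so r4c1=9.
Step 22. [r4c5∈{2,6}] col 5 places 6 nowhere but r4c5. So r4c5=6.
Step 23. [r4c2∈{2,3}] r4c2 is the only open cell in row 4 admitting 2 ⇒ r4c2=2.
Step 24. [r9c2∈{5,6}] col 2 places 5 nowhere but r9c2 ⇒ r9c2=5.
Step 25. [r6c2∈{8}] only 8 remains possible at r6c2 ⇒ r6c2=8.
Step 26. [r5c2∈{3}] nothing but 3 survives at r5c2, so r5c2=3.
Step 27. [r7c7∈{1,6}] r7c7 is the only open cell in row 7 admitting 1 ⇒ r7c7=1.
Step 28. [r1c7∈{9}] nothing but 9 survives at r1c7 ⇒ r1c7=9.
Step 29. [r7c9∈{7}] r7c9's peers cover all but 7 ⇒ r7c9=7.
Step 30. [r9c7∈{6}] nothing but 6 survives at r9c7 ⇒ r9c7=6.
Step 31. [r2c6∈{5}] r2c6 is down to just 5, so r2c6=5.
Step 32. [r2c4∈{2}] nothing but 2 survives at r2c4 ⇒ r2c4=2.
Step 33. [r1c2∈{1}] r1c2's peers cover all but 1 ⇒ r1c2=1.
Step 34. [r3c1∈{3}] r3c1 has the single candidate 3, so r3c1=3.
Step 35. [r5c6∈{1}] r5c6 is down to just 1 ⇒ r5c6=1.
Step 36. [r3c6∈{6}] r3c6 is down to just 6, so r3c6=6.
Step 37. [r8c7∈{5}] nothing but 5 survives at r8c7, so r8c7=5.
Step 38. [r6c8∈{7}] only 7 remains possible at r6c8. So r6c8=7.
Step 39. [r4c6∈{3}] r4c6 is down to just 3 ⇒ r4c6=3.
Step 40. [r4c8∈{5}] r4c8 is down to just 5. So r4c8=5.
Step 41. [r5c5∈{8}] only 8 remains possible at r5c5 ⇒ r5c5=8.
Step 42. [r7c2∈{6}] nothing but 6 survives at r7c2 ⇒ r7c2=6.
Step 43. [r7c4∈{9}] nothing but 9 survives at r7c4 ⇒ r7c4=9.
Step 44. [r7c1∈{2}] nothing but 2 survives at r7c1 ⇒ r7c1=2.
Step 45. [r2c9∈{4}] r2c9 has the single candidate 4. So r2c9=4.
Step 46. [r3c8∈{2}] only 2 remains possible at r3c8. So r3c8=2.
Step 47. [r5c3∈{7}] only 7 remains possible at r5c3, so r5c3=7.
Step 48. [r3c9∈{8}] r3c9 is down to just 8 ⇒ r3c9=8.
Step 49. [r6c5∈{2}] r6c5 has the single candidate 2 ⇒ r6c5=2.
Step 50. [r8c5∈{4}] r8c5's peers cover all but 4 ⇒ r8c5=4.

Answer: 7 1 2 8 3 4 9 6 5 / 6 9 8 2 7 5 3 1 4 / 3 4 5 1 9 6 7 2 8 / 9 2 4 7 6 3 8 5 1 / 5 3 7 4 8 1 2 9 6 / 1 8 6 5 2 9 4 7 3 / 2 6 3 9 5 8 1 4 7 / 8 7 1 6 4 2 5 3 9 / 4 5 9 3 1 7 6 8 2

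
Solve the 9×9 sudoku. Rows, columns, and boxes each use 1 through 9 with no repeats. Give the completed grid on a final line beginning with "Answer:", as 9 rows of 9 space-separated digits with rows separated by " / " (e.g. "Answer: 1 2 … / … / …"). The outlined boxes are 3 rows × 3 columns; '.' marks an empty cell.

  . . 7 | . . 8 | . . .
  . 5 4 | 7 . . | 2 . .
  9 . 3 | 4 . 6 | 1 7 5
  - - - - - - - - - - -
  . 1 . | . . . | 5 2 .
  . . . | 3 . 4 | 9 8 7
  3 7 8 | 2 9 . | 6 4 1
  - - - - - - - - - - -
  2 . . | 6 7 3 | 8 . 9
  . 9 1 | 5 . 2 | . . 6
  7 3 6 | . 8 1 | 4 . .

Step 1. [r1c7∈{3}] r1c7 is down to just 3, so r1c7=3.
Step 2. [r5c5∈{1,5,6}] 1 has one home in row 5: r5c5, so r5c5=1.
Step 3. [r2c1∈{1,6,8}] row 2 places 1 nowhere but r2c1 ⇒ r2c1=1.
Step 4. [r1c1∈{6}] r1c1 is down to just 6 ⇒ r1c1=6.
Step 5. [r1c2∈{2}] r1c2's peers cover all but 2, so r1c2=2.
Step 6. [r1c8∈{9}] nothing but 9 survives at r1c8 ⇒ r1c8=9.
Step 7. [r7c3∈{5}] r7c3 has the single candidate 5. So r7c3=5.
Step 8. [r8c5∈{4}] r8c5's peers cover all but 4 ⇒ r8c5=4.
Step 9. [r8c7∈{7}] only 7 remains possible at r8c7, so r8c7=7.
Step 10. [r8c8∈{3}] r8c8 has the single candidate 3, so r8c8=3.
Step 11. [r9c8∈{5}] r9c8 is down to just 5. So r9c8=5.
Step 12. [r7c2∈{4}] nothing but 4 survives at r7c2. So r7c2=4.
Step 13. [r4c4∈{8}] r4c4's peers cover all but 8, so r4c4=8.
Step 14. [r4c3∈{9}] only 9 remains possible at r4c3, so r4c3=9.
Step 15. [r1c4∈{1}] r1c4's peers cover all but 1. So r1c4=1.
Step 16. [r8c1∈{8}] nothing but 8 survives at r8c1. So r8c1=8.
Step 17. [r4c5∈{6}] r4c5 has the single candidate 6 ⇒ r4c5=6.
Step 18. [r1c5∈{5}] r1c5 has the single candidate 5, so r1c5=5.
Step 19. [r7c8∈{1}] r7c8's peers cover all but 1. So r7c8=1.
Step 20. [r4c1∈{4}] r4c1 has the single candidate 4 ⇒ r4c1=4.
Step 21. [r1c9∈{4}] nothing but 4 survives at r1c9 ⇒ r1c9=4.
Step 22. [r2c8∈{6}] only 6 remains possible at r2c8 ⇒ r2c8=6.
Step 23. [r4c9∈{3}] r4c9 has the single candidate 3. So r4c9=3.
Step 24. [r2c5∈{3}] nothing but 3 survives at r2c5 ⇒ r2c5=3.
Step 25. [r5c3∈{2}] r5c3's peers cover all but 2. So r5c3=2.
Step 26. [r9c4∈{9}] r9c4's peers cover all but 9 ⇒ r9c4=9.
Step 27. [r2c6∈{9}] nothing but 9 survives at r2c6 ⇒ r2c6=9.
Step 28. [r3c2∈{8}] only 8 remains possible at r3c2 ⇒ r3c2=8.
Step 29. [r9c9∈{2}] r9c9's peers cover all but 2 ⇒ r9c9=2.
Step 30. [r6c6∈{5}] only 5 remains possible at r6c6. So r6c6=5.
Step 31. [r4c6∈{7}] nothing but 7 survives at r4c6 ⇒ r4c6=7.
Step 32. [r3c5∈{2}] r3c5 is down to just 2. So r3c5=2.
Step 33. [r5c1∈{5}] only 5 remains possible at r5c1. So r5c1=5.
Step 34. [r2c9∈{8}] only 8 remains possible at r2c9 ⇒ r2c9=8.
Step 35. [r5c2∈{6}] r5c2 is down to just 6 ⇒ r5c2=6.

Answer: 6 2 7 1 5 8 3 9 4 / 1 5 4 7 3 9 2 6 8 / 9 8 3 4 2 6 1 7 5 / 4 1 9 8 6 7 5 2 3 / 5 6 2 3 1 4 9 8 7 / 3 7 8 2 9 5 6 4 1 / 2 4 5 6 7 3 8 1 9 / 8 9 1 5 4 2 7 3 6 / 7 3 6 9 8 1 4 5 2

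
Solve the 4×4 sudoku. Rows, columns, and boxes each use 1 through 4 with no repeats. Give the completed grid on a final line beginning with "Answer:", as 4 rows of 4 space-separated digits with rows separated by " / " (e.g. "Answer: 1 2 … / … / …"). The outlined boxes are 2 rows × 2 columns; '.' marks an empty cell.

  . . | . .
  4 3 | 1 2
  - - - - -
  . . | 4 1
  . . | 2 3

Step 1. [r4c1∈{1}] only 1 remains possible at r4c1. So r4c1=1.
Step 2. [r1c1∈{2}] r1c1 is down to just 2 ⇒ r1c1=2.
Step 3. [r1c4∈{4}] only 4 remains possible at r1c4. So r1c4=4.
Step 4. [r3c1∈{3}] only 3 remains possible at r3c1. So r3c1=3.
Step 5. [r4c2∈{4}] r4c2 is down to just 4 ⇒ r4c2=4.
Step 6. [r3c2∈{2}] r3c2's peers cover all but 2 ⇒ r3c2=2.
Step 7. [r1c3∈{3}] only 3 remains possible at r1c3 ⇒ r1c3=3.
Step 8. [r1c2∈{1}] r1c2's peers cover all but 1. So r1c2=1.

Answer: 2 1 3 4 / 4 3 1 2 / 3 2 4 1 / 1 4 2 3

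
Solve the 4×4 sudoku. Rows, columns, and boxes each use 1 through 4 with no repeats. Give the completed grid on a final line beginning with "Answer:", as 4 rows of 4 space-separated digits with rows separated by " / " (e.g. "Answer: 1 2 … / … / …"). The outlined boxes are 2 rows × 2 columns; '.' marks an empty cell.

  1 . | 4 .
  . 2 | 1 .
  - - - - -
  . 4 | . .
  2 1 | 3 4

Step 1. [r1c4∈{2,3}] r1c4 is the only open cell in row 1 admitting 2 ⇒ r1c4=2.
Step 2. [r1c2∈{3}] r1c2's peers cover all but 3, so r1c2=3.
Step 3. [r2c1∈{4}] r2c1 is down to just 4, so r2c1=4.
Step 4. [r2c4∈{3}] only 3 remains possible at r2c4 ⇒ r2c4=3.
Step 5. [r3c1∈{3}] r3c1 has the single candidate 3. So r3c1=3.
Step 6. [r3c4∈{1}] nothing but 1 survives at r3c4 ⇒ r3c4=1.
Step 7. [r3c3∈{2}] r3c3 is down to just 2, so r3c3=2.

Answer: 1 3 4 2 / 4 2 1 3 / 3 4 2 1 / 2 1 3 4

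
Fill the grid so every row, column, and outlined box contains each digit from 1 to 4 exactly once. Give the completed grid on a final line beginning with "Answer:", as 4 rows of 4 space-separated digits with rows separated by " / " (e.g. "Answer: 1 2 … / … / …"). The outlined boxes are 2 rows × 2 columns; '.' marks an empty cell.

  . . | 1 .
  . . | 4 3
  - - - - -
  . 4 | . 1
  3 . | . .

Step 1. [r3c1∈{2}] r3c1 is down to just 2 ⇒ r3c1=2.
Step 2. [r1c4∈{2}] only 2 remains possible at r1c4. So r1c4=2.
Step 3. [r2c2∈{1,2}] row 2 places 2 nowhere but r2c2 ⇒ r2c2=2.
Step 4. [r3c3∈{3}] r3c3 has the single candidate 3 ⇒ r3c3=3.
Step 5. [r1c1∈{4}] r1c1 has the single candidate 4. So r1c1=4.
Step 6. [r4c3∈{2}] only 2 remains possible at r4c3 ⇒ r4c3=2.
Step 7. [r4c4∈{4}] r4c4 has the single candidate 4 ⇒ r4c4=4.
Step 8. [r1c2∈{3}] nothing but 3 survives at r1c2. So r1c2=3.
Step 9. [r4c2∈{1}] r4c2 is down to just 1, so r4c2=1.
Step 10. [r2c1∈{1}] only 1 remains possible at r2c1, so r2c1=1.

Answer: 4 3 1 2 / 1 2 4 3 / 2 4 3 1 / 3 1 2 4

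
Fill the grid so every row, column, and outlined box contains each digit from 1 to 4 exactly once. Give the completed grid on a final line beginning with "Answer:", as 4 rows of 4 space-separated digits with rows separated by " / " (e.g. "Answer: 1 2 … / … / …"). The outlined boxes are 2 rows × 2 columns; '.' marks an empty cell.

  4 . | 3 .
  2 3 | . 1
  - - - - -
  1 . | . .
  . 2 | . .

Step 1. [r3c4∈{2,3,4}] across row 3, 3 lands solely at r3c4, so r3c4=3.
Step 2. [r2c3∈{4}] r2c3 is down to just 4 ⇒ r2c3=4.
Step 3. [r3c3∈{2}] only 2 remains possible at r3c3, so r3c3=2.
Step 4. [r3c2∈{4}] only 4 remains possible at r3c2 ⇒ r3c2=4.
Step 5. [r1c2∈{1}] r1c2's peers cover all but 1, so r1c2=1.
Step 6. [r4c4∈{4}] r4c4 has the single candidate 4. So r4c4=4.
Step 7. [r1c4∈{2}] r1c4 has the single candidate 2. So r1c4=2.
Step 8. [r4c1∈{3}] r4c1 is down to just 3. So r4c1=3.
Step 9. [r4c3∈{1}] only 1 remains possible at r4c3. So r4c3=1.

Answer: 4 1 3 2 / 2 3 4 1 / 1 4 2 3 / 3 2 1 4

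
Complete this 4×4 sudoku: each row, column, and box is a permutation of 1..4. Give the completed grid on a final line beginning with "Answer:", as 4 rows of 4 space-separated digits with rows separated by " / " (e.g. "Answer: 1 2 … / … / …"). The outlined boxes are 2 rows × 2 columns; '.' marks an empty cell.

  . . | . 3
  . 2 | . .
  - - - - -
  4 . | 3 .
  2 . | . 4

Step 1. [r4c3∈{1}] r4c3 is down to just 1, so r4c3=1.
Step 2. [r1c1∈{1}] r1c1 is down to just 1 ⇒ r1c1=1.
Step 3. [r2c3∈{4}] nothing but 4 survives at r2c3 ⇒ r2c3=4.
Step 4. [r2c4∈{1}] r2c4 is down to just 1. So r2c4=1.
Step 5. [r4c2∈{3}] r4c2 is down to just 3. So r4c2=3.
Step 6. [r2c1∈{3}] r2c1's peers cover all but 3. So r2c1=3.
Step 7. [r3c2∈{1}] r3c2 has the single candidate 1 ⇒ r3c2=1.
Step 8. [r1c3∈{2}] r1c3 has the single candidate 2 ⇒ r1c3=2.
Step 9. [r1c2∈{4}] only 4 remains possible at r1c2, so r1c2=4.
Step 10. [r3c4∈{2}] r3c4 is down to just 2, so r3c4=2.

Answer: 1 4 2 3 / 3 2 4 1 / 4 1 3 2 / 2 3 1 4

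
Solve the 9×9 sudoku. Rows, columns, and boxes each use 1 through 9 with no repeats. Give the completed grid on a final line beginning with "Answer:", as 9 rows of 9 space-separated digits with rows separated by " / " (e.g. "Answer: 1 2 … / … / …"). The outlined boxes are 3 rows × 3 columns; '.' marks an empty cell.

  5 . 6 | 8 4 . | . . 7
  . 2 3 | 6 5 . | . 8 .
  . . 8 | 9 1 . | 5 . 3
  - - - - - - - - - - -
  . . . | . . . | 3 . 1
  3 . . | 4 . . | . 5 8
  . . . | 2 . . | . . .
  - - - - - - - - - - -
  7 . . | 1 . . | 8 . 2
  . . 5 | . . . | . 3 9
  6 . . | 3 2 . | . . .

Step 1. [r6c9∈{4,6}] across col 9, 6 lands solely at r6c9, so r6c9=6.
Step 2. [r2c6∈{7}] r2c6 is down to just 7, so r2c6=7.
Step 3. [r8c7∈{1,4,6,7}] col 7 places 6 nowhere but r8c7, so r8c7=6.
Step 4. [r7c8∈{4}] nothing but 4 survives at r7c8 ⇒ r7c8=4.
Step 5. [r7c3∈{9}] r7c3 has the single candidate 9. So r7c3=9.
Step 6. [r9c6∈{4,5,8,9}] in row 9, 9 fits only at r9c6, so r9c6=9.
Step 7. [r9c2∈{1,4,8}] row 9 places 8 nowhere but r9c2 ⇒ r9c2=8.
Step 8. [r6c7∈{4,7,9}] in box 6, 4 fits only at r6c7 ⇒ r6c7=4.
Step 9. [r9c3∈{1,4}] 4 has one home in row 9: r9c3. So r9c3=4.
Step 10. [r4c4∈{5,7}] col 4 places 5 nowhere but r4c4, so r4c4=5.
Step 11. [r8c2∈{1}] nothing but 1 survives at r8c2, so r8c2=1.
Step 12. [r1c2∈{9}] r1c2 has the single candidate 9 ⇒ r1c2=9.
Step 13. [r6c5∈{3,7,8,9}] across col 5, 3 lands solely at r6c5. So r6c5=3.
Step 14. [r3c2∈{4,7}] 7 has one home in row 3: r3c2 ⇒ r3c2=7.
Step 15. [r7c5∈{6}] only 6 remains possible at r7c5. So r7c5=6.
Step 16. [r2c1∈{1,4}] box 1 places 1 nowhere but r2c1 ⇒ r2c1=1.
Step 17. [r4c2∈{4,6}] across col 2, 4 lands solely at r4c2, so r4c2=4.
Step 18. [r4c6∈{6,8}] across row 4, 6 lands solely at r4c6, so r4c6=6.
Step 19. [r3c6∈{2}] r3c6 has the single candidate 2 ⇒ r3c6=2.
Step 20. [r5c6∈{1}] r5c6 is down to just 1 ⇒ r5c6=1.
Step 21. [r6c6∈{8}] r6c6 is down to just 8, so r6c6=8.
Step 22. [r4c1∈{2,8,9}] in row 4, 8 fits only at r4c1, so r4c1=8.
Step 23. [r8c4∈{7}] r8c4's peers cover all but 7. So r8c4=7.
Step 24. [r6c1∈{9}] r6c1 has the single candidate 9 ⇒ r6c1=9.
Step 25. [r4c8∈{2,7,9}] col 8 places 9 nowhere but r4c8 ⇒ r4c8=9.
Step 26. [r5c7∈{2,7}] in box 6, 2 fits only at r5c7, so r5c7=2.
Step 27. [r5c3∈{7}] r5c3 has the single candidate 7, so r5c3=7.
Step 28. [r1c7∈{1}] r1c7's peers cover all but 1, so r1c7=1.
Step 29. [r9c7∈{7}] r9c7 has the single candidate 7, so r9c7=7.
Step 30. [r7c6∈{5}] r7c6 is down to just 5 ⇒ r7c6=5.
Step 31. [r9c8∈{1}] nothing but 1 survives at r9c8 ⇒ r9c8=1.
Step 32. [r4c5∈{7}] r4c5's peers cover all but 7, so r4c5=7.
Step 33. [r5c5∈{9}] r5c5 is down to just 9. So r5c5=9.
Step 34. [r6c8∈{7}] only 7 remains possible at r6c8 ⇒ r6c8=7.
Step 35. [r8c1∈{2}] r8c1's peers cover all but 2. So r8c1=2.
Step 36. [r1c8∈{2}] r1c8 is down to just 2 ⇒ r1c8=2.
Step 37. [r6c3∈{1}] r6c3 is down to just 1 ⇒ r6c3=1.
Step 38. [r2c9∈{4}] nothing but 4 survives at r2c9 ⇒ r2c9=4.
Step 39. [r7c2∈{3}] r7c2's peers cover all but 3, so r7c2=3.
Step 40. [r6c2∈{5}] only 5 remains possible at r6c2. So r6c2=5.
Step 41. [r3c1∈{4}] r3c1 has the single candidate 4 ⇒ r3c1=4.
Step 42. [r5c2∈{6}] r5c2 has the single candidate 6. So r5c2=6.
Step 43. [r8c6∈{4}] r8c6's peers cover all but 4, so r8c6=4.
Step 44. [r4c3∈{2}] r4c3's peers cover all but 2, so r4c3=2.
Step 45. [r9c9∈{5}] only 5 remains possible at r9c9. So r9c9=5.
Step 46. [r3c8∈{6}] only 6 remains possible at r3c8. So r3c8=6.
Step 47. [r8c5∈{8}] nothing but 8 survives at r8c5. So r8c5=8.
Step 48. [r2c7∈{9}] nothing but 9 survives at r2c7 ⇒ r2c7=9.
Step 49. [r1c6∈{3}] r1c6's peers cover all but 3 ⇒ r1c6=3.

Answer: 5 9 6 8 4 3 1 2 7 / 1 2 3 6 5 7 9 8 4 / 4 7 8 9 1 2 5 6 3 / 8 4 2 5 7 6 3 9 1 / 3 6 7 4 9 1 2 5 8 / 9 5 1 2 3 8 4 7 6 / 7 3 9 1 6 5 8 4 2 / 2 1 5 7 8 4 6 3 9 / 6 8 4 3 2 9 7 1 5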